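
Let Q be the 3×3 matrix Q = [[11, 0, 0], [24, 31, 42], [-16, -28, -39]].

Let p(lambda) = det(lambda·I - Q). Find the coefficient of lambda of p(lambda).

-121

p(lambda) = lambda^3 - 3·lambda^2 - 121·lambda + 363.
The coefficient of lambda is -121.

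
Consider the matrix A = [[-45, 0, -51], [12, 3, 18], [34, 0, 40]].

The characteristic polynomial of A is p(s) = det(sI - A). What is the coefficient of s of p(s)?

-81

p(s) = s^3 + 2s^2 - 81s + 198.
The coefficient of s is -81.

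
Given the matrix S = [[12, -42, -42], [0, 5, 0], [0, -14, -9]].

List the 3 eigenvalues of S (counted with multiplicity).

Compute the characteristic polynomial p(λ) = det(λI - S).
Cofactor expansion gives p(λ) = λ^3 - 8λ^2 - 93λ + 540.
Since p(-9) = 0, λ = -9 is a root.
Dividing by (λ + 9) leaves λ^2 - 17λ + 60.
The quadratic factors as (λ - 5)·(λ - 12).
Eigenvalues: -9, 5, 12.

-9, 5, 12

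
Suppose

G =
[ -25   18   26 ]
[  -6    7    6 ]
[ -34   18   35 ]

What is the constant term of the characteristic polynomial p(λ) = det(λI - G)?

p(0) = det(0·I − G) = det(−G) = (−1)^3·det(G).
det(G) = 63, so p(0) = -63.

-63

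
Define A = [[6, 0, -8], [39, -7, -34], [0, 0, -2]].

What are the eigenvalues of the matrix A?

-7, -2, 6

The characteristic polynomial is p(r) = det(rI - A).
Expanding the 3×3 determinant: p(r) = r^3 + 3r^2 - 40r - 84.
Try r = -2: p(-2) = 0, so -2 is a root.
Dividing by (r + 2) leaves r^2 + r - 42.
The quadratic factors as (r + 7)·(r - 6).
Eigenvalues: -7, -2, 6.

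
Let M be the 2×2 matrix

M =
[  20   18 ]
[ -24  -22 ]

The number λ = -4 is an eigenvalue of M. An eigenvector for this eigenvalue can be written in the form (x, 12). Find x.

-9

We need (M + 4I)v = 0.
M + 4I = [[24, 18], [-24, -18]].
Row 1: (24)·x + (18)·12 = 0
Row 2: (-24)·x + (-18)·12 = 0
Solving gives x = -9.
Check: M·(-9, 12) = (36, -48) = -4·(-9, 12).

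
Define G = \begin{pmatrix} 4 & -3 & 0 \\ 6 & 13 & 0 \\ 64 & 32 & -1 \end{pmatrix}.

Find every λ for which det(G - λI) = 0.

Compute the characteristic polynomial p(λ) = det(λI - G).
Expanding along the first row, p(λ) = λ^3 - 16λ^2 + 53λ + 70.
Rational-root test: λ = 10 gives p(10) = 0.
Dividing by (λ - 10) leaves λ^2 - 6λ - 7.
The quadratic factors as (λ + 1)·(λ - 7).
Eigenvalues: -1, 7, 10.

-1, 7, 10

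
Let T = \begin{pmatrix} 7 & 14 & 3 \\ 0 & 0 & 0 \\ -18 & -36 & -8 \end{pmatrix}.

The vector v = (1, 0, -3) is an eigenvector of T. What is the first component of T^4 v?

First find the eigenvalue: Tv = (-2, 0, 6) = -2·(1, 0, -3), so λ = -2.
Then T^4 v = λ^4·v = (-2)^4·(1, 0, -3) = 16·(1, 0, -3) = (16, 0, -48).

16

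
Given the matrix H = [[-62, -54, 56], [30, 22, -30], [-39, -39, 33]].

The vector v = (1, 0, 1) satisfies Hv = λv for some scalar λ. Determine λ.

Compute Hv: H·(1, 0, 1) = (-6, 0, -6).
Since Hv = λv, compare component 1: -6 = λ·1, so λ = -6.

-6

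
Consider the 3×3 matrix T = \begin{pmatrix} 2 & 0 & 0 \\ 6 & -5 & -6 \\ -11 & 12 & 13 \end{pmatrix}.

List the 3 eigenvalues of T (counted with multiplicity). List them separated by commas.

1, 2, 7

The characteristic polynomial is p(lambda) = det(lambda·I - T).
Expanding along the first row, p(lambda) = lambda^3 - 10·lambda^2 + 23·lambda - 14.
Since p(1) = 0, lambda = 1 is a root.
Factor out (lambda - 1): p(lambda) = (lambda - 1)·(lambda^2 - 9·lambda + 14).
The quadratic factors as (lambda - 2)·(lambda - 7).
Eigenvalues: 1, 2, 7.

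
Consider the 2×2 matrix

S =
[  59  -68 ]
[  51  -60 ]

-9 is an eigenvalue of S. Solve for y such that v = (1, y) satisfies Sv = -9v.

We need (S + 9I)v = 0.
S + 9I = [[68, -68], [51, -51]].
Row 1: (68)·1 + (-68)·y = 0
Row 2: (51)·1 + (-51)·y = 0
Solving gives y = 1.
Check: S·(1, 1) = (-9, -9) = -9·(1, 1).

1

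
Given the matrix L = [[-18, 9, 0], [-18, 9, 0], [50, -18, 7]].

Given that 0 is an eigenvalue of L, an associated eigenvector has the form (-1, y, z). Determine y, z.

We need (L)v = 0.
L = [[-18, 9, 0], [-18, 9, 0], [50, -18, 7]].
Row 1: (-18)·-1 + (9)·y + (0)·z = 0
Row 2: (-18)·-1 + (9)·y + (0)·z = 0
Row 3: (50)·-1 + (-18)·y + (7)·z = 0
Solving gives y = -2, z = 2.
Check: L·(-1, -2, 2) = (0, 0, 0) = 0·(-1, -2, 2).

-2, 2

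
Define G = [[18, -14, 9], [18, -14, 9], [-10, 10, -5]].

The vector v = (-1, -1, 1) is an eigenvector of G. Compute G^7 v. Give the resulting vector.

First find the eigenvalue: Gv = (5, 5, -5) = -5·(-1, -1, 1), so λ = -5.
Then G^7 v = λ^7·v = (-5)^7·(-1, -1, 1) = -78125·(-1, -1, 1) = (78125, 78125, -78125).

(78125, 78125, -78125)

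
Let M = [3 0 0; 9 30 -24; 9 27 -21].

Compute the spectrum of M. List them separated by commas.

3, 3, 6

Compute the characteristic polynomial p(lambda) = det(lambda·I - M).
Expanding the 3×3 determinant: p(lambda) = lambda^3 - 12·lambda^2 + 45·lambda - 54.
Try lambda = 3: p(3) = 0, so 3 is a root.
Dividing by (lambda - 3) leaves lambda^2 - 9·lambda + 18.
The quadratic factors as (lambda - 3)·(lambda - 6).
Eigenvalues: 3, 3, 6.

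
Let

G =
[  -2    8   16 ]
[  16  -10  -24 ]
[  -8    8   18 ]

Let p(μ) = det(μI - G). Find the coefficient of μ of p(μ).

-4

p(μ) = μ^3 - 6μ^2 - 4μ + 24.
The coefficient of μ is -4.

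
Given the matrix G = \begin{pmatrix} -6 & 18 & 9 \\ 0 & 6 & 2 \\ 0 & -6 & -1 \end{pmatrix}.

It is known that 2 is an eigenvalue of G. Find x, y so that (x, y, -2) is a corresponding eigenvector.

We need (G - 2I)v = 0.
G - 2I = [[-8, 18, 9], [0, 4, 2], [0, -6, -3]].
Row 1: (-8)·x + (18)·y + (9)·-2 = 0
Row 2: (0)·x + (4)·y + (2)·-2 = 0
Row 3: (0)·x + (-6)·y + (-3)·-2 = 0
Solving gives x = 0, y = 1.
Check: G·(0, 1, -2) = (0, 2, -4) = 2·(0, 1, -2).

0, 1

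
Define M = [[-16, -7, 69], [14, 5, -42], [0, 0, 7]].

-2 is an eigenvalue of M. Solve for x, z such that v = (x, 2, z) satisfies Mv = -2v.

We need (M + 2I)v = 0.
M + 2I = [[-14, -7, 69], [14, 7, -42], [0, 0, 9]].
Row 1: (-14)·x + (-7)·2 + (69)·z = 0
Row 2: (14)·x + (7)·2 + (-42)·z = 0
Row 3: (0)·x + (0)·2 + (9)·z = 0
Solving gives x = -1, z = 0.
Check: M·(-1, 2, 0) = (2, -4, 0) = -2·(-1, 2, 0).

-1, 0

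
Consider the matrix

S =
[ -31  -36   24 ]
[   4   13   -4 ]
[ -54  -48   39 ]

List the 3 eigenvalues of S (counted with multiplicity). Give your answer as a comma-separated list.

Set up det(λI - S) = 0.
Expanding the 3×3 determinant: p(λ) = λ^3 - 21λ^2 + 143λ - 315.
Since p(9) = 0, λ = 9 is a root.
Factor out (λ - 9): p(λ) = (λ - 9)·(λ^2 - 12λ + 35).
The quadratic factors as (λ - 5)·(λ - 7).
Eigenvalues: 5, 7, 9.

5, 7, 9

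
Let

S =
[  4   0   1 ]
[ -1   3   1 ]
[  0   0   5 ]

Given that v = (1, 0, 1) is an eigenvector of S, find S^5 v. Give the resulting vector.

First find the eigenvalue: Sv = (5, 0, 5) = 5·(1, 0, 1), so λ = 5.
Then S^5 v = λ^5·v = 5^5·(1, 0, 1) = 3125·(1, 0, 1) = (3125, 0, 3125).

(3125, 0, 3125)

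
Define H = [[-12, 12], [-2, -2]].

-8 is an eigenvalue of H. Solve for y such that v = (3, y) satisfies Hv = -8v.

1

We need (H + 8I)v = 0.
H + 8I = [[-4, 12], [-2, 6]].
Row 1: (-4)·3 + (12)·y = 0
Row 2: (-2)·3 + (6)·y = 0
Solving gives y = 1.
Check: H·(3, 1) = (-24, -8) = -8·(3, 1).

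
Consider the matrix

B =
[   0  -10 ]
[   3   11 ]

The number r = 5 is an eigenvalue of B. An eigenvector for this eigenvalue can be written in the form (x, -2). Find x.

4

We need (B - 5I)v = 0.
B - 5I = [[-5, -10], [3, 6]].
Row 1: (-5)·x + (-10)·-2 = 0
Row 2: (3)·x + (6)·-2 = 0
Solving gives x = 4.
Check: B·(4, -2) = (20, -10) = 5·(4, -2).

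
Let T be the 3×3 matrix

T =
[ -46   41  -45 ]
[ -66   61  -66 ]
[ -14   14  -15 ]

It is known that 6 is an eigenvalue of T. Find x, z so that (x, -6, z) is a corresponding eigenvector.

-3, -2

We need (T - 6I)v = 0.
T - 6I = [[-52, 41, -45], [-66, 55, -66], [-14, 14, -21]].
Row 1: (-52)·x + (41)·-6 + (-45)·z = 0
Row 2: (-66)·x + (55)·-6 + (-66)·z = 0
Row 3: (-14)·x + (14)·-6 + (-21)·z = 0
Solving gives x = -3, z = -2.
Check: T·(-3, -6, -2) = (-18, -36, -12) = 6·(-3, -6, -2).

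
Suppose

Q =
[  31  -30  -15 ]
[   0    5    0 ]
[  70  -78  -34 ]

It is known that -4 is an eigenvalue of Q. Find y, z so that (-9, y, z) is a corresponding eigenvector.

We need (Q + 4I)v = 0.
Q + 4I = [[35, -30, -15], [0, 9, 0], [70, -78, -30]].
Row 1: (35)·-9 + (-30)·y + (-15)·z = 0
Row 2: (0)·-9 + (9)·y + (0)·z = 0
Row 3: (70)·-9 + (-78)·y + (-30)·z = 0
Solving gives y = 0, z = -21.
Check: Q·(-9, 0, -21) = (36, 0, 84) = -4·(-9, 0, -21).

0, -21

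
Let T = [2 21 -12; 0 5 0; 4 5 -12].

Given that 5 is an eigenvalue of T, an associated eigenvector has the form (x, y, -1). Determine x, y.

-3, -1

We need (T - 5I)v = 0.
T - 5I = [[-3, 21, -12], [0, 0, 0], [4, 5, -17]].
Row 1: (-3)·x + (21)·y + (-12)·-1 = 0
Row 2: (0)·x + (0)·y + (0)·-1 = 0
Row 3: (4)·x + (5)·y + (-17)·-1 = 0
Solving gives x = -3, y = -1.
Check: T·(-3, -1, -1) = (-15, -5, -5) = 5·(-3, -1, -1).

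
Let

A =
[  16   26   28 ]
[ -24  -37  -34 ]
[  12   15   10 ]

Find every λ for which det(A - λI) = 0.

The characteristic polynomial is p(λ) = det(λI - A).
Expanding the 3×3 determinant: p(λ) = λ^3 + 11λ^2 - 4λ - 224.
Rational-root test: λ = 4 gives p(4) = 0.
Factor out (λ - 4): p(λ) = (λ - 4)·(λ^2 + 15λ + 56).
The quadratic factors as (λ + 8)·(λ + 7).
Eigenvalues: -8, -7, 4.

-8, -7, 4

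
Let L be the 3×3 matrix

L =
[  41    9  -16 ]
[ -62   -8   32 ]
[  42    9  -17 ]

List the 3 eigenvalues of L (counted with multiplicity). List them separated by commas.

-1, 7, 10

The characteristic polynomial is p(s) = det(sI - L).
Expanding along the first row, p(s) = s^3 - 16s^2 + 53s + 70.
Rational-root test: s = 7 gives p(7) = 0.
Factor out (s - 7): p(s) = (s - 7)·(s^2 - 9s - 10).
The quadratic factors as (s + 1)·(s - 10).
Eigenvalues: -1, 7, 10.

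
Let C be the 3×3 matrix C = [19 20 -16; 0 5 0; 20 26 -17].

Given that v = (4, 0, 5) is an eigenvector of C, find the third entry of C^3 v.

-5

First find the eigenvalue: Cv = (-4, 0, -5) = -1·(4, 0, 5), so λ = -1.
Then C^3 v = λ^3·v = (-1)^3·(4, 0, 5) = -1·(4, 0, 5) = (-4, 0, -5).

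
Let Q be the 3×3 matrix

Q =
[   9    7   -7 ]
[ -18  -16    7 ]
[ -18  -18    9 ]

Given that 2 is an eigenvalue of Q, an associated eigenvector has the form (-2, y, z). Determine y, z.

2, 0

We need (Q - 2I)v = 0.
Q - 2I = [[7, 7, -7], [-18, -18, 7], [-18, -18, 7]].
Row 1: (7)·-2 + (7)·y + (-7)·z = 0
Row 2: (-18)·-2 + (-18)·y + (7)·z = 0
Row 3: (-18)·-2 + (-18)·y + (7)·z = 0
Solving gives y = 2, z = 0.
Check: Q·(-2, 2, 0) = (-4, 4, 0) = 2·(-2, 2, 0).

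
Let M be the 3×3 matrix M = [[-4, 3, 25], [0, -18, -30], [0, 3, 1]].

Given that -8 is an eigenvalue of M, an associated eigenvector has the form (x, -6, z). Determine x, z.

We need (M + 8I)v = 0.
M + 8I = [[4, 3, 25], [0, -10, -30], [0, 3, 9]].
Row 1: (4)·x + (3)·-6 + (25)·z = 0
Row 2: (0)·x + (-10)·-6 + (-30)·z = 0
Row 3: (0)·x + (3)·-6 + (9)·z = 0
Solving gives x = -8, z = 2.
Check: M·(-8, -6, 2) = (64, 48, -16) = -8·(-8, -6, 2).

-8, 2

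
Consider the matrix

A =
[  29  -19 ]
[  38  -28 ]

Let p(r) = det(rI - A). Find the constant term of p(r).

-90

p(r) = r^2 - r - 90.
The constant term is -90.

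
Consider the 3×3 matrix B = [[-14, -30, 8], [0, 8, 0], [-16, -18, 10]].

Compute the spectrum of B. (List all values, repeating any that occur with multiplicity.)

-6, 2, 8

Set up det(λI - B) = 0.
Expanding the 3×3 determinant: p(λ) = λ^3 - 4λ^2 - 44λ + 96.
Rational-root test: λ = 8 gives p(8) = 0.
Dividing by (λ - 8) leaves λ^2 + 4λ - 12.
The quadratic factors as (λ + 6)·(λ - 2).
Eigenvalues: -6, 2, 8.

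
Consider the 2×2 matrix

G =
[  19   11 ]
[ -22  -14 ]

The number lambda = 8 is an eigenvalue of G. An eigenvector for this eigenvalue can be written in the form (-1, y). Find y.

We need (G - 8I)v = 0.
G - 8I = [[11, 11], [-22, -22]].
Row 1: (11)·-1 + (11)·y = 0
Row 2: (-22)·-1 + (-22)·y = 0
Solving gives y = 1.
Check: G·(-1, 1) = (-8, 8) = 8·(-1, 1).

1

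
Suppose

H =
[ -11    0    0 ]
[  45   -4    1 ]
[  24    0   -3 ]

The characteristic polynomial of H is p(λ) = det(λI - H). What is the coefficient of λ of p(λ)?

p(λ) = λ^3 + 18λ^2 + 89λ + 132.
The coefficient of λ is 89.

89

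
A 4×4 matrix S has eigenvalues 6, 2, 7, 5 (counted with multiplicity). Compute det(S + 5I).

9240

If S has eigenvalues 6, 2, 7, 5, then S + 5I has eigenvalues 11, 7, 12, 10.
det(S + 5I) = (11) · (7) · (12) · (10) = 9240.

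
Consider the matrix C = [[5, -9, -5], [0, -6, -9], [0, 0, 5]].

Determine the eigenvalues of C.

-6, 5, 5

C is upper triangular, so its eigenvalues are the diagonal entries.
Diagonal: 5, -6, 5.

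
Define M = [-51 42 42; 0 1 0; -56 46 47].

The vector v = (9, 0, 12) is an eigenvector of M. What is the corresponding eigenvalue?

5

Compute Mv: M·(9, 0, 12) = (45, 0, 60).
Since Mv = λv, compare component 1: 45 = λ·9, so λ = 5.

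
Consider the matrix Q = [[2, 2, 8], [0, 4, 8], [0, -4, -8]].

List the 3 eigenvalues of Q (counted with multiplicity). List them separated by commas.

-4, 0, 2

Set up det(lambda·I - Q) = 0.
Expanding the 3×3 determinant: p(lambda) = lambda^3 + 2·lambda^2 - 8·lambda.
Try lambda = 0: p(0) = 0, so 0 is a root.
Dividing by lambda leaves lambda^2 + 2·lambda - 8.
The quadratic factors as (lambda + 4)·(lambda - 2).
Eigenvalues: -4, 0, 2.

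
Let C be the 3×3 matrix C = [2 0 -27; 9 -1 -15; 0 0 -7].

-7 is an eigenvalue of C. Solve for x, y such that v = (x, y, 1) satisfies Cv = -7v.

We need (C + 7I)v = 0.
C + 7I = [[9, 0, -27], [9, 6, -15], [0, 0, 0]].
Row 1: (9)·x + (0)·y + (-27)·1 = 0
Row 2: (9)·x + (6)·y + (-15)·1 = 0
Row 3: (0)·x + (0)·y + (0)·1 = 0
Solving gives x = 3, y = -2.
Check: C·(3, -2, 1) = (-21, 14, -7) = -7·(3, -2, 1).

3, -2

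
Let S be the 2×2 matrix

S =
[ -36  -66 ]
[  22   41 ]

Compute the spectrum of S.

-3, 8

det(S - lambda·I) = (-36 - lambda)(41 - lambda) - (-66)·(22) = lambda^2 - 5·lambda - 24.
This factors as (lambda + 3)·(lambda - 8) = 0.
Eigenvalues: -3, 8.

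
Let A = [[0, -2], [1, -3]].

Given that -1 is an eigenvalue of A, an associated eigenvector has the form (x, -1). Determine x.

-2

We need (A + 1I)v = 0.
A + 1I = [[1, -2], [1, -2]].
Row 1: (1)·x + (-2)·-1 = 0
Row 2: (1)·x + (-2)·-1 = 0
Solving gives x = -2.
Check: A·(-2, -1) = (2, 1) = -1·(-2, -1).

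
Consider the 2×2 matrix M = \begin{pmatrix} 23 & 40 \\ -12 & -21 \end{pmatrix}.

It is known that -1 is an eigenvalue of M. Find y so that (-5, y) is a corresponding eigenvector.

We need (M + 1I)v = 0.
M + 1I = [[24, 40], [-12, -20]].
Row 1: (24)·-5 + (40)·y = 0
Row 2: (-12)·-5 + (-20)·y = 0
Solving gives y = 3.
Check: M·(-5, 3) = (5, -3) = -1·(-5, 3).

3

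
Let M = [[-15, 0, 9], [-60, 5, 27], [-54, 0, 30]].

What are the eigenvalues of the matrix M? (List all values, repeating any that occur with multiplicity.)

3, 5, 12

Compute the characteristic polynomial p(t) = det(tI - M).
Cofactor expansion gives p(t) = t^3 - 20t^2 + 111t - 180.
Try t = 5: p(5) = 0, so 5 is a root.
Factor out (t - 5): p(t) = (t - 5)·(t^2 - 15t + 36).
The quadratic factors as (t - 3)·(t - 12).
Eigenvalues: 3, 5, 12.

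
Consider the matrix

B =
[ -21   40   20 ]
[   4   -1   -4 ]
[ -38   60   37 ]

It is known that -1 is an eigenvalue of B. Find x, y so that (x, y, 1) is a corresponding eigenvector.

We need (B + 1I)v = 0.
B + 1I = [[-20, 40, 20], [4, 0, -4], [-38, 60, 38]].
Row 1: (-20)·x + (40)·y + (20)·1 = 0
Row 2: (4)·x + (0)·y + (-4)·1 = 0
Row 3: (-38)·x + (60)·y + (38)·1 = 0
Solving gives x = 1, y = 0.
Check: B·(1, 0, 1) = (-1, 0, -1) = -1·(1, 0, 1).

1, 0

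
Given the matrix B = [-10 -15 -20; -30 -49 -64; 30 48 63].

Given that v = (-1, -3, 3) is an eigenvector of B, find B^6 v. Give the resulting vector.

(-15625, -46875, 46875)

First find the eigenvalue: Bv = (-5, -15, 15) = 5·(-1, -3, 3), so λ = 5.
Then B^6 v = λ^6·v = 5^6·(-1, -3, 3) = 15625·(-1, -3, 3) = (-15625, -46875, 46875).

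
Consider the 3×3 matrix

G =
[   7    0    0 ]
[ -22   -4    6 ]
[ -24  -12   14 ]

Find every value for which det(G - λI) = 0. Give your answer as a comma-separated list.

Set up det(λI - G) = 0.
Expanding the 3×3 determinant: p(λ) = λ^3 - 17λ^2 + 86λ - 112.
Try λ = 2: p(2) = 0, so 2 is a root.
Factor out (λ - 2): p(λ) = (λ - 2)·(λ^2 - 15λ + 56).
The quadratic factors as (λ - 7)·(λ - 8).
Eigenvalues: 2, 7, 8.

2, 7, 8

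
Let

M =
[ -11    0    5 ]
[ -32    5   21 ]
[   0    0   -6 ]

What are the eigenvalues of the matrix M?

Set up det(λI - M) = 0.
Expanding along the first row, p(λ) = λ^3 + 12λ^2 - 19λ - 330.
Rational-root test: λ = -11 gives p(-11) = 0.
Dividing by (λ + 11) leaves λ^2 + λ - 30.
The quadratic factors as (λ + 6)·(λ - 5).
Eigenvalues: -11, -6, 5.

-11, -6, 5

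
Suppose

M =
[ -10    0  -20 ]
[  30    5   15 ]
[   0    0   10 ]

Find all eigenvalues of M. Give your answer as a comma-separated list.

-10, 5, 10

The characteristic polynomial is p(r) = det(rI - M).
Expanding the 3×3 determinant: p(r) = r^3 - 5r^2 - 100r + 500.
Try r = 10: p(10) = 0, so 10 is a root.
Factor out (r - 10): p(r) = (r - 10)·(r^2 + 5r - 50).
The quadratic factors as (r + 10)·(r - 5).
Eigenvalues: -10, 5, 10.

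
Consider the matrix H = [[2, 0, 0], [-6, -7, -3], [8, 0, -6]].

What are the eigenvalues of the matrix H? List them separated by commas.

The characteristic polynomial is p(r) = det(rI - H).
Expanding the 3×3 determinant: p(r) = r^3 + 11r^2 + 16r - 84.
Rational-root test: r = 2 gives p(2) = 0.
Dividing by (r - 2) leaves r^2 + 13r + 42.
The quadratic factors as (r + 7)·(r + 6).
Eigenvalues: -7, -6, 2.

-7, -6, 2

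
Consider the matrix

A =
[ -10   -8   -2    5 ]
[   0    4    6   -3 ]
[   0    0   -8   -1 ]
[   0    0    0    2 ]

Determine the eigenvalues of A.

-10, -8, 2, 4

A is upper triangular, so its eigenvalues are the diagonal entries.
Diagonal: -10, 4, -8, 2.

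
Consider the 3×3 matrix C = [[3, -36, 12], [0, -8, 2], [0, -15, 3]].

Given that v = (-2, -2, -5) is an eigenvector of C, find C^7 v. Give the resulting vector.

(4374, 4374, 10935)

First find the eigenvalue: Cv = (6, 6, 15) = -3·(-2, -2, -5), so λ = -3.
Then C^7 v = λ^7·v = (-3)^7·(-2, -2, -5) = -2187·(-2, -2, -5) = (4374, 4374, 10935).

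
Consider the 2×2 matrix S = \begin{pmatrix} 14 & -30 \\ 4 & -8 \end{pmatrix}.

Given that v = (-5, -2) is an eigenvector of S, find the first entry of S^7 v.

First find the eigenvalue: Sv = (-10, -4) = 2·(-5, -2), so λ = 2.
Then S^7 v = λ^7·v = 2^7·(-5, -2) = 128·(-5, -2) = (-640, -256).

-640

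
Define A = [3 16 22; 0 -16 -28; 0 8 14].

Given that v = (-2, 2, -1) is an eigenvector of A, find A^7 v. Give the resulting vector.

(256, -256, 128)

First find the eigenvalue: Av = (4, -4, 2) = -2·(-2, 2, -1), so λ = -2.
Then A^7 v = λ^7·v = (-2)^7·(-2, 2, -1) = -128·(-2, 2, -1) = (256, -256, 128).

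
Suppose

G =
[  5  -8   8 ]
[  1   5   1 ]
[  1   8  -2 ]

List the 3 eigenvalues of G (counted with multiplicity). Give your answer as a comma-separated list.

The characteristic polynomial is p(λ) = det(λI - G).
Cofactor expansion gives p(λ) = λ^3 - 8λ^2 - 3λ + 90.
Rational-root test: λ = -3 gives p(-3) = 0.
Factor out (λ + 3): p(λ) = (λ + 3)·(λ^2 - 11λ + 30).
The quadratic factors as (λ - 5)·(λ - 6).
Eigenvalues: -3, 5, 6.

-3, 5, 6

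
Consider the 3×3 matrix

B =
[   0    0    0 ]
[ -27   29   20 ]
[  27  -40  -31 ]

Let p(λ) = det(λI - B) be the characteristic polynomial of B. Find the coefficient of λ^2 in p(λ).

The coefficient of λ^2 of det(λI - B) is −trace(B).
trace(B) = (0) + (29) + (-31) = -2, so the coefficient is 2.

2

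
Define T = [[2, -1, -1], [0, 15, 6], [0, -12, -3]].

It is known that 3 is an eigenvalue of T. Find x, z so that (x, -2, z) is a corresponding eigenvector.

-2, 4

We need (T - 3I)v = 0.
T - 3I = [[-1, -1, -1], [0, 12, 6], [0, -12, -6]].
Row 1: (-1)·x + (-1)·-2 + (-1)·z = 0
Row 2: (0)·x + (12)·-2 + (6)·z = 0
Row 3: (0)·x + (-12)·-2 + (-6)·z = 0
Solving gives x = -2, z = 4.
Check: T·(-2, -2, 4) = (-6, -6, 12) = 3·(-2, -2, 4).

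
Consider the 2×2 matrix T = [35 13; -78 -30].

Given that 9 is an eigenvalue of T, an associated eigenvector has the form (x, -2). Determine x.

1

We need (T - 9I)v = 0.
T - 9I = [[26, 13], [-78, -39]].
Row 1: (26)·x + (13)·-2 = 0
Row 2: (-78)·x + (-39)·-2 = 0
Solving gives x = 1.
Check: T·(1, -2) = (9, -18) = 9·(1, -2).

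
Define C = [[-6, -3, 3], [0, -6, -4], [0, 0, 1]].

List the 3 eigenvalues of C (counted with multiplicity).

C is upper triangular, so its eigenvalues are the diagonal entries.
Diagonal: -6, -6, 1.

-6, -6, 1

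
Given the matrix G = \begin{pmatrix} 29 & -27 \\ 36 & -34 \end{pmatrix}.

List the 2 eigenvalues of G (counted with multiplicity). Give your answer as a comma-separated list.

det(G - sI) = (29 - s)(-34 - s) - (-27)·(36) = s^2 + 5s - 14.
This factors as (s + 7)·(s - 2) = 0.
Eigenvalues: -7, 2.

-7, 2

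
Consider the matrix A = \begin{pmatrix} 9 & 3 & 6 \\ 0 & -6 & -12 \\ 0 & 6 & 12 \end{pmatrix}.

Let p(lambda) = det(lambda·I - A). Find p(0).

p(0) = det(0·I − A) = det(−A) = (−1)^3·det(A).
det(A) = 0, so p(0) = 0.

0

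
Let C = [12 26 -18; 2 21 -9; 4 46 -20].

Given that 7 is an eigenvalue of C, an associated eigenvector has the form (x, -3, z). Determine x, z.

We need (C - 7I)v = 0.
C - 7I = [[5, 26, -18], [2, 14, -9], [4, 46, -27]].
Row 1: (5)·x + (26)·-3 + (-18)·z = 0
Row 2: (2)·x + (14)·-3 + (-9)·z = 0
Row 3: (4)·x + (46)·-3 + (-27)·z = 0
Solving gives x = -6, z = -6.
Check: C·(-6, -3, -6) = (-42, -21, -42) = 7·(-6, -3, -6).

-6, -6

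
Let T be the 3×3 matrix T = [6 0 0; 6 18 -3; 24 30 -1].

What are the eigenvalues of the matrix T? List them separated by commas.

6, 8, 9

The characteristic polynomial is p(μ) = det(μI - T).
Cofactor expansion gives p(μ) = μ^3 - 23μ^2 + 174μ - 432.
Rational-root test: μ = 6 gives p(6) = 0.
Factor out (μ - 6): p(μ) = (μ - 6)·(μ^2 - 17μ + 72).
The quadratic factors as (μ - 8)·(μ - 9).
Eigenvalues: 6, 8, 9.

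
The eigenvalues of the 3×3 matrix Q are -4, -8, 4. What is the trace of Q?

-8

trace(Q) is the sum of the eigenvalues: (-4) + (-8) + (4) = -8.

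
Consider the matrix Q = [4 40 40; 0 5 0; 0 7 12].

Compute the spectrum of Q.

The characteristic polynomial is p(s) = det(sI - Q).
Expanding along the first row, p(s) = s^3 - 21s^2 + 128s - 240.
Since p(4) = 0, s = 4 is a root.
Dividing by (s - 4) leaves s^2 - 17s + 60.
The quadratic factors as (s - 5)·(s - 12).
Eigenvalues: 4, 5, 12.

4, 5, 12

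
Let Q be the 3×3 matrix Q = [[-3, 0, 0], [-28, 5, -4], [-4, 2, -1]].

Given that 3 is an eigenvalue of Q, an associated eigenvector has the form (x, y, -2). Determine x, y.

0, -4

We need (Q - 3I)v = 0.
Q - 3I = [[-6, 0, 0], [-28, 2, -4], [-4, 2, -4]].
Row 1: (-6)·x + (0)·y + (0)·-2 = 0
Row 2: (-28)·x + (2)·y + (-4)·-2 = 0
Row 3: (-4)·x + (2)·y + (-4)·-2 = 0
Solving gives x = 0, y = -4.
Check: Q·(0, -4, -2) = (0, -12, -6) = 3·(0, -4, -2).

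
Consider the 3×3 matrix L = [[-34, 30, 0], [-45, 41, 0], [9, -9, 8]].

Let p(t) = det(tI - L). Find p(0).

p(0) = det(0·I − L) = det(−L) = (−1)^3·det(L).
det(L) = -352, so p(0) = 352.

352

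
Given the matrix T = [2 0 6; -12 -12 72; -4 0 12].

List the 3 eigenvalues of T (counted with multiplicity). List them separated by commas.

-12, 6, 8

The characteristic polynomial is p(μ) = det(μI - T).
Cofactor expansion gives p(μ) = μ^3 - 2μ^2 - 120μ + 576.
Try μ = 6: p(6) = 0, so 6 is a root.
Dividing by (μ - 6) leaves μ^2 + 4μ - 96.
The quadratic factors as (μ + 12)·(μ - 8).
Eigenvalues: -12, 6, 8.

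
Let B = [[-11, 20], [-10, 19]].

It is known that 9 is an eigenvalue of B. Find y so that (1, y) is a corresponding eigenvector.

1

We need (B - 9I)v = 0.
B - 9I = [[-20, 20], [-10, 10]].
Row 1: (-20)·1 + (20)·y = 0
Row 2: (-10)·1 + (10)·y = 0
Solving gives y = 1.
Check: B·(1, 1) = (9, 9) = 9·(1, 1).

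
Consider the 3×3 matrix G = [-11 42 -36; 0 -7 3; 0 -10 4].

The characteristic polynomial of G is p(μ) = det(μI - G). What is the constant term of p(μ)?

22

p(μ) = μ^3 + 14μ^2 + 35μ + 22.
The constant term is 22.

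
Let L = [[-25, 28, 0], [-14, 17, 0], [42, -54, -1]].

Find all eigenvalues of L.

-11, -1, 3

The characteristic polynomial is p(t) = det(tI - L).
Cofactor expansion gives p(t) = t^3 + 9t^2 - 25t - 33.
Try t = -1: p(-1) = 0, so -1 is a root.
Factor out (t + 1): p(t) = (t + 1)·(t^2 + 8t - 33).
The quadratic factors as (t + 11)·(t - 3).
Eigenvalues: -11, -1, 3.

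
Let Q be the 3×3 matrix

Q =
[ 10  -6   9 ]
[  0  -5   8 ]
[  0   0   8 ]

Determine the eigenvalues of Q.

-5, 8, 10

Q is upper triangular, so its eigenvalues are the diagonal entries.
Diagonal: 10, -5, 8.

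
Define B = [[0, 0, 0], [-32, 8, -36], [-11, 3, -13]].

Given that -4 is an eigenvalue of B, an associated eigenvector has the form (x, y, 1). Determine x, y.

We need (B + 4I)v = 0.
B + 4I = [[4, 0, 0], [-32, 12, -36], [-11, 3, -9]].
Row 1: (4)·x + (0)·y + (0)·1 = 0
Row 2: (-32)·x + (12)·y + (-36)·1 = 0
Row 3: (-11)·x + (3)·y + (-9)·1 = 0
Solving gives x = 0, y = 3.
Check: B·(0, 3, 1) = (0, -12, -4) = -4·(0, 3, 1).

0, 3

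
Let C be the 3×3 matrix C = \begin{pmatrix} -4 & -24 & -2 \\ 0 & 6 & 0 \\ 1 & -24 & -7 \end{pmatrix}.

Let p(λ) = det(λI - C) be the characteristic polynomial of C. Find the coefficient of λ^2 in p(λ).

The coefficient of λ^2 of det(λI - C) is −trace(C).
trace(C) = (-4) + (6) + (-7) = -5, so the coefficient is 5.

5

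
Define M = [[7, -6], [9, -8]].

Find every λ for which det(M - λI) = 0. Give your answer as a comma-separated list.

-2, 1

det(M - μI) = (7 - μ)(-8 - μ) - (-6)·(9) = μ^2 + μ - 2.
This factors as (μ + 2)·(μ - 1) = 0.
Eigenvalues: -2, 1.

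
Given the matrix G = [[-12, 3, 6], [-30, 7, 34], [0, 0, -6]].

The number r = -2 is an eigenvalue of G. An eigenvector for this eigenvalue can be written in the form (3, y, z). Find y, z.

10, 0

We need (G + 2I)v = 0.
G + 2I = [[-10, 3, 6], [-30, 9, 34], [0, 0, -4]].
Row 1: (-10)·3 + (3)·y + (6)·z = 0
Row 2: (-30)·3 + (9)·y + (34)·z = 0
Row 3: (0)·3 + (0)·y + (-4)·z = 0
Solving gives y = 10, z = 0.
Check: G·(3, 10, 0) = (-6, -20, 0) = -2·(3, 10, 0).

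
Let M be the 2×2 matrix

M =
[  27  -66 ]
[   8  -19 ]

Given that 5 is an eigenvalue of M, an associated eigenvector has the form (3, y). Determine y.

1

We need (M - 5I)v = 0.
M - 5I = [[22, -66], [8, -24]].
Row 1: (22)·3 + (-66)·y = 0
Row 2: (8)·3 + (-24)·y = 0
Solving gives y = 1.
Check: M·(3, 1) = (15, 5) = 5·(3, 1).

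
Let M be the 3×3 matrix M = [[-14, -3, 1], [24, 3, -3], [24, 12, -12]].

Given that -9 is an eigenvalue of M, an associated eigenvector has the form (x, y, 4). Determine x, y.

We need (M + 9I)v = 0.
M + 9I = [[-5, -3, 1], [24, 12, -3], [24, 12, -3]].
Row 1: (-5)·x + (-3)·y + (1)·4 = 0
Row 2: (24)·x + (12)·y + (-3)·4 = 0
Row 3: (24)·x + (12)·y + (-3)·4 = 0
Solving gives x = -1, y = 3.
Check: M·(-1, 3, 4) = (9, -27, -36) = -9·(-1, 3, 4).

-1, 3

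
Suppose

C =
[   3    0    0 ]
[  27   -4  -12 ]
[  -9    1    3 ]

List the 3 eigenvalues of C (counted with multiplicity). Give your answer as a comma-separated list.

-1, 0, 3

Set up det(lambda·I - C) = 0.
Expanding along the first row, p(lambda) = lambda^3 - 2·lambda^2 - 3·lambda.
Try lambda = 0: p(0) = 0, so 0 is a root.
Dividing by lambda leaves lambda^2 - 2·lambda - 3.
The quadratic factors as (lambda + 1)·(lambda - 3).
Eigenvalues: -1, 0, 3.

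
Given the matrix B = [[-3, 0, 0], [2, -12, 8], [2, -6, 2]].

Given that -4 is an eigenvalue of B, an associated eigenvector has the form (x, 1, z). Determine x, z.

0, 1

We need (B + 4I)v = 0.
B + 4I = [[1, 0, 0], [2, -8, 8], [2, -6, 6]].
Row 1: (1)·x + (0)·1 + (0)·z = 0
Row 2: (2)·x + (-8)·1 + (8)·z = 0
Row 3: (2)·x + (-6)·1 + (6)·z = 0
Solving gives x = 0, z = 1.
Check: B·(0, 1, 1) = (0, -4, -4) = -4·(0, 1, 1).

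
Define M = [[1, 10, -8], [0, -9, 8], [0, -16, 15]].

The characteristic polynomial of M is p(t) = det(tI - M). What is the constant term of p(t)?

7

p(t) = t^3 - 7t^2 - t + 7.
The constant term is 7.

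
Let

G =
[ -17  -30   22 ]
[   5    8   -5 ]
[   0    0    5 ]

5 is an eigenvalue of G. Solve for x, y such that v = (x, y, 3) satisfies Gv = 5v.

3, 0

We need (G - 5I)v = 0.
G - 5I = [[-22, -30, 22], [5, 3, -5], [0, 0, 0]].
Row 1: (-22)·x + (-30)·y + (22)·3 = 0
Row 2: (5)·x + (3)·y + (-5)·3 = 0
Row 3: (0)·x + (0)·y + (0)·3 = 0
Solving gives x = 3, y = 0.
Check: G·(3, 0, 3) = (15, 0, 15) = 5·(3, 0, 3).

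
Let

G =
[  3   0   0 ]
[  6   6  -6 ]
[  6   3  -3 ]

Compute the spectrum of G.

Set up det(μI - G) = 0.
Expanding the 3×3 determinant: p(μ) = μ^3 - 6μ^2 + 9μ.
Try μ = 0: p(0) = 0, so 0 is a root.
Factor out μ: p(μ) = μ·(μ^2 - 6μ + 9).
The quadratic factor is (μ - 3)^2.
Eigenvalues: 0, 3, 3.

0, 3, 3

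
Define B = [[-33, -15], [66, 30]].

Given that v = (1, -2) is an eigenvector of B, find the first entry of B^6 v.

729

First find the eigenvalue: Bv = (-3, 6) = -3·(1, -2), so λ = -3.
Then B^6 v = λ^6·v = (-3)^6·(1, -2) = 729·(1, -2) = (729, -1458).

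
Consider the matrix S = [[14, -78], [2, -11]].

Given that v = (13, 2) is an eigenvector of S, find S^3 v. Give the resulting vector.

(104, 16)

First find the eigenvalue: Sv = (26, 4) = 2·(13, 2), so λ = 2.
Then S^3 v = λ^3·v = 2^3·(13, 2) = 8·(13, 2) = (104, 16).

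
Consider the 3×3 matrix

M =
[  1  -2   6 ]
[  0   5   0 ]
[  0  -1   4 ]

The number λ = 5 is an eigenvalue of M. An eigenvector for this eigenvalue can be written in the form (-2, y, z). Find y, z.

1, -1

We need (M - 5I)v = 0.
M - 5I = [[-4, -2, 6], [0, 0, 0], [0, -1, -1]].
Row 1: (-4)·-2 + (-2)·y + (6)·z = 0
Row 2: (0)·-2 + (0)·y + (0)·z = 0
Row 3: (0)·-2 + (-1)·y + (-1)·z = 0
Solving gives y = 1, z = -1.
Check: M·(-2, 1, -1) = (-10, 5, -5) = 5·(-2, 1, -1).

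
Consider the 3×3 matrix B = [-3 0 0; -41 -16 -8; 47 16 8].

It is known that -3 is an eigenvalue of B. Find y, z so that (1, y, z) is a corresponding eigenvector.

-5, 3

We need (B + 3I)v = 0.
B + 3I = [[0, 0, 0], [-41, -13, -8], [47, 16, 11]].
Row 1: (0)·1 + (0)·y + (0)·z = 0
Row 2: (-41)·1 + (-13)·y + (-8)·z = 0
Row 3: (47)·1 + (16)·y + (11)·z = 0
Solving gives y = -5, z = 3.
Check: B·(1, -5, 3) = (-3, 15, -9) = -3·(1, -5, 3).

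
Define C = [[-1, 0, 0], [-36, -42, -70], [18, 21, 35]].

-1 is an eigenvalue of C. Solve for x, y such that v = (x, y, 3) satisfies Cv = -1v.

We need (C + 1I)v = 0.
C + 1I = [[0, 0, 0], [-36, -41, -70], [18, 21, 36]].
Row 1: (0)·x + (0)·y + (0)·3 = 0
Row 2: (-36)·x + (-41)·y + (-70)·3 = 0
Row 3: (18)·x + (21)·y + (36)·3 = 0
Solving gives x = 1, y = -6.
Check: C·(1, -6, 3) = (-1, 6, -3) = -1·(1, -6, 3).

1, -6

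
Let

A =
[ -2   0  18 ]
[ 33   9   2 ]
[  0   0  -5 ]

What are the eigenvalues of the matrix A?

-5, -2, 9

Compute the characteristic polynomial p(λ) = det(λI - A).
Expanding along the first row, p(λ) = λ^3 - 2λ^2 - 53λ - 90.
Rational-root test: λ = 9 gives p(9) = 0.
Dividing by (λ - 9) leaves λ^2 + 7λ + 10.
The quadratic factors as (λ + 5)·(λ + 2).
Eigenvalues: -5, -2, 9.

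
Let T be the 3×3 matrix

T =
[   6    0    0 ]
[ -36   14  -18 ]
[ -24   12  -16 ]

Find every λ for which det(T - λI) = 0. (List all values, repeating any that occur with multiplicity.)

The characteristic polynomial is p(λ) = det(λI - T).
Expanding along the first row, p(λ) = λ^3 - 4λ^2 - 20λ + 48.
Try λ = 6: p(6) = 0, so 6 is a root.
Dividing by (λ - 6) leaves λ^2 + 2λ - 8.
The quadratic factors as (λ + 4)·(λ - 2).
Eigenvalues: -4, 2, 6.

-4, 2, 6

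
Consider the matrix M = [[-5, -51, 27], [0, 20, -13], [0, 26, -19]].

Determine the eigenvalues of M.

Compute the characteristic polynomial p(λ) = det(λI - M).
Expanding the 3×3 determinant: p(λ) = λ^3 + 4λ^2 - 47λ - 210.
Since p(-5) = 0, λ = -5 is a root.
Dividing by (λ + 5) leaves λ^2 - λ - 42.
The quadratic factors as (λ + 6)·(λ - 7).
Eigenvalues: -6, -5, 7.

-6, -5, 7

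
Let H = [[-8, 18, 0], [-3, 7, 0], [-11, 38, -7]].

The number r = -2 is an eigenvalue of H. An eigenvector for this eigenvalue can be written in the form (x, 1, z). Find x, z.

3, 1

We need (H + 2I)v = 0.
H + 2I = [[-6, 18, 0], [-3, 9, 0], [-11, 38, -5]].
Row 1: (-6)·x + (18)·1 + (0)·z = 0
Row 2: (-3)·x + (9)·1 + (0)·z = 0
Row 3: (-11)·x + (38)·1 + (-5)·z = 0
Solving gives x = 3, z = 1.
Check: H·(3, 1, 1) = (-6, -2, -2) = -2·(3, 1, 1).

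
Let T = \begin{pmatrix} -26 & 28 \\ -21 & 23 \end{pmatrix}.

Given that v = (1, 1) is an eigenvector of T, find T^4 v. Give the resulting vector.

First find the eigenvalue: Tv = (2, 2) = 2·(1, 1), so λ = 2.
Then T^4 v = λ^4·v = 2^4·(1, 1) = 16·(1, 1) = (16, 16).

(16, 16)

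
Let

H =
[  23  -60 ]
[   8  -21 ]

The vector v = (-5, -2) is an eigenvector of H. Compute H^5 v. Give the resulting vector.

First find the eigenvalue: Hv = (5, 2) = -1·(-5, -2), so λ = -1.
Then H^5 v = λ^5·v = (-1)^5·(-5, -2) = -1·(-5, -2) = (5, 2).

(5, 2)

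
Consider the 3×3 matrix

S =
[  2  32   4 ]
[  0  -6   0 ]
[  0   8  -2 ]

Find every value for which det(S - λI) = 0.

The characteristic polynomial is p(μ) = det(μI - S).
Expanding the 3×3 determinant: p(μ) = μ^3 + 6μ^2 - 4μ - 24.
Try μ = -6: p(-6) = 0, so -6 is a root.
Factor out (μ + 6): p(μ) = (μ + 6)·(μ^2 - 4).
The quadratic factors as (μ + 2)·(μ - 2).
Eigenvalues: -6, -2, 2.

-6, -2, 2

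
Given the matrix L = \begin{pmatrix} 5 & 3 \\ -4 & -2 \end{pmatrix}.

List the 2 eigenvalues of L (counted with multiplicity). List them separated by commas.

1, 2

det(L - μI) = (5 - μ)(-2 - μ) - (3)·(-4) = μ^2 - 3μ + 2.
This factors as (μ - 1)·(μ - 2) = 0.
Eigenvalues: 1, 2.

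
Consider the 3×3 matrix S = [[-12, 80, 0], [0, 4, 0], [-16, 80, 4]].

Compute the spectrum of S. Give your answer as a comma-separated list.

-12, 4, 4

The characteristic polynomial is p(λ) = det(λI - S).
Cofactor expansion gives p(λ) = λ^3 + 4λ^2 - 80λ + 192.
Rational-root test: λ = -12 gives p(-12) = 0.
Dividing by (λ + 12) leaves λ^2 - 8λ + 16.
The quadratic factor is (λ - 4)^2.
Eigenvalues: -12, 4, 4.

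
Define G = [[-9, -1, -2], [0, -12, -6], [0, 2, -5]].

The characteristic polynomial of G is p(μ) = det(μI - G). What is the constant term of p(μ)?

p(μ) = μ^3 + 26μ^2 + 225μ + 648.
The constant term is 648.

648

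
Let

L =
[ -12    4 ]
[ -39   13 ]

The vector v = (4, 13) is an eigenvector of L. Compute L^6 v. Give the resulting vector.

(4, 13)

First find the eigenvalue: Lv = (4, 13) = 1·(4, 13), so λ = 1.
Then L^6 v = λ^6·v = 1^6·(4, 13) = 1·(4, 13) = (4, 13).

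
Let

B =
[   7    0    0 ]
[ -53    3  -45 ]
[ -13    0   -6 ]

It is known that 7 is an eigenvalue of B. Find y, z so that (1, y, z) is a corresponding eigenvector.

We need (B - 7I)v = 0.
B - 7I = [[0, 0, 0], [-53, -4, -45], [-13, 0, -13]].
Row 1: (0)·1 + (0)·y + (0)·z = 0
Row 2: (-53)·1 + (-4)·y + (-45)·z = 0
Row 3: (-13)·1 + (0)·y + (-13)·z = 0
Solving gives y = -2, z = -1.
Check: B·(1, -2, -1) = (7, -14, -7) = 7·(1, -2, -1).

-2, -1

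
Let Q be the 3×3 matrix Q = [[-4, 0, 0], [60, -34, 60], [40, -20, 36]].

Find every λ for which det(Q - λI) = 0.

-4, -4, 6

Set up det(tI - Q) = 0.
Cofactor expansion gives p(t) = t^3 + 2t^2 - 32t - 96.
Rational-root test: t = -4 gives p(-4) = 0.
Dividing by (t + 4) leaves t^2 - 2t - 24.
The quadratic factors as (t + 4)·(t - 6).
Eigenvalues: -4, -4, 6.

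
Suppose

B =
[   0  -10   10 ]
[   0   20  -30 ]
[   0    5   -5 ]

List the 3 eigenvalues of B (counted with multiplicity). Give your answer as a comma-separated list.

Set up det(lambda·I - B) = 0.
Expanding along the first row, p(lambda) = lambda^3 - 15·lambda^2 + 50·lambda.
Try lambda = 0: p(0) = 0, so 0 is a root.
Dividing by lambda leaves lambda^2 - 15·lambda + 50.
The quadratic factors as (lambda - 5)·(lambda - 10).
Eigenvalues: 0, 5, 10.

0, 5, 10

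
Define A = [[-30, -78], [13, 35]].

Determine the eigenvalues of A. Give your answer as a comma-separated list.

-4, 9

det(A - λI) = (-30 - λ)(35 - λ) - (-78)·(13) = λ^2 - 5λ - 36.
This factors as (λ + 4)·(λ - 9) = 0.
Eigenvalues: -4, 9.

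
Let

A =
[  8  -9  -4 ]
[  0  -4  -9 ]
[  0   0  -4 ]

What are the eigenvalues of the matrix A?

-4, -4, 8

A is upper triangular, so its eigenvalues are the diagonal entries.
Diagonal: 8, -4, -4.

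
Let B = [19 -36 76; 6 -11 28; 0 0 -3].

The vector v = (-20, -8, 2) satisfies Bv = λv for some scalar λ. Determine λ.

-3

Compute Bv: B·(-20, -8, 2) = (60, 24, -6).
Since Bv = λv, compare component 1: 60 = λ·-20, so λ = -3.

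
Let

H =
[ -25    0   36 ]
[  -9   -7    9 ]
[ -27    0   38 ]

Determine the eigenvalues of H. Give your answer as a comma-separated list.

-7, 2, 11

Set up det(lambda·I - H) = 0.
Cofactor expansion gives p(lambda) = lambda^3 - 6·lambda^2 - 69·lambda + 154.
Try lambda = 2: p(2) = 0, so 2 is a root.
Dividing by (lambda - 2) leaves lambda^2 - 4·lambda - 77.
The quadratic factors as (lambda + 7)·(lambda - 11).
Eigenvalues: -7, 2, 11.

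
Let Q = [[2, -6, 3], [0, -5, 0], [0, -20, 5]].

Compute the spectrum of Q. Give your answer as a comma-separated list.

-5, 2, 5

The characteristic polynomial is p(λ) = det(λI - Q).
Expanding the 3×3 determinant: p(λ) = λ^3 - 2λ^2 - 25λ + 50.
Since p(2) = 0, λ = 2 is a root.
Dividing by (λ - 2) leaves λ^2 - 25.
The quadratic factors as (λ + 5)·(λ - 5).
Eigenvalues: -5, 2, 5.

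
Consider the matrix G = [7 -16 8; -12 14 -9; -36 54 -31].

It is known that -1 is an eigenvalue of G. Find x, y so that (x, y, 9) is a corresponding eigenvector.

-3, 3

We need (G + 1I)v = 0.
G + 1I = [[8, -16, 8], [-12, 15, -9], [-36, 54, -30]].
Row 1: (8)·x + (-16)·y + (8)·9 = 0
Row 2: (-12)·x + (15)·y + (-9)·9 = 0
Row 3: (-36)·x + (54)·y + (-30)·9 = 0
Solving gives x = -3, y = 3.
Check: G·(-3, 3, 9) = (3, -3, -9) = -1·(-3, 3, 9).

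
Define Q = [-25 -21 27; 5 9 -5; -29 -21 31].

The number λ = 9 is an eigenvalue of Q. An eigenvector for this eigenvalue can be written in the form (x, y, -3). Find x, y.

We need (Q - 9I)v = 0.
Q - 9I = [[-34, -21, 27], [5, 0, -5], [-29, -21, 22]].
Row 1: (-34)·x + (-21)·y + (27)·-3 = 0
Row 2: (5)·x + (0)·y + (-5)·-3 = 0
Row 3: (-29)·x + (-21)·y + (22)·-3 = 0
Solving gives x = -3, y = 1.
Check: Q·(-3, 1, -3) = (-27, 9, -27) = 9·(-3, 1, -3).

-3, 1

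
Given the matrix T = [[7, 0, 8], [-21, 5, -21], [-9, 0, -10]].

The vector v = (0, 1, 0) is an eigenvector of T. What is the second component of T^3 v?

125

First find the eigenvalue: Tv = (0, 5, 0) = 5·(0, 1, 0), so λ = 5.
Then T^3 v = λ^3·v = 5^3·(0, 1, 0) = 125·(0, 1, 0) = (0, 125, 0).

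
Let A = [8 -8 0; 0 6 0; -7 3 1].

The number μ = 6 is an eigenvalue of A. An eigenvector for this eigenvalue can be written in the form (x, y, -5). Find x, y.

4, 1

We need (A - 6I)v = 0.
A - 6I = [[2, -8, 0], [0, 0, 0], [-7, 3, -5]].
Row 1: (2)·x + (-8)·y + (0)·-5 = 0
Row 2: (0)·x + (0)·y + (0)·-5 = 0
Row 3: (-7)·x + (3)·y + (-5)·-5 = 0
Solving gives x = 4, y = 1.
Check: A·(4, 1, -5) = (24, 6, -30) = 6·(4, 1, -5).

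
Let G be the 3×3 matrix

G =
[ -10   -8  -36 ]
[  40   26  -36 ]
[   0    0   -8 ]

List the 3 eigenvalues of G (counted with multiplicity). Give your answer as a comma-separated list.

-8, 6, 10

Set up det(λI - G) = 0.
Cofactor expansion gives p(λ) = λ^3 - 8λ^2 - 68λ + 480.
Try λ = 6: p(6) = 0, so 6 is a root.
Factor out (λ - 6): p(λ) = (λ - 6)·(λ^2 - 2λ - 80).
The quadratic factors as (λ + 8)·(λ - 10).
Eigenvalues: -8, 6, 10.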